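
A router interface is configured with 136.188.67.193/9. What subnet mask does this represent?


/9 means 9 network bits, 23 host bits
Binary: 11111111100000000000000000000000
Mask: 255.128.0.0


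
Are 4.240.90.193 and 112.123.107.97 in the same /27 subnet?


Mask: 255.255.255.224
4.240.90.193 AND mask = 4.240.90.192
112.123.107.97 AND mask = 112.123.107.96
No, different subnets (4.240.90.192 vs 112.123.107.96)


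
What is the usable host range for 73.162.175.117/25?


Network: 73.162.175.0
Broadcast: 73.162.175.127
First usable = network + 1
Last usable = broadcast - 1
Range: 73.162.175.1 to 73.162.175.126


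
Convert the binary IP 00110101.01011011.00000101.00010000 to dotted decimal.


00110101 = 53
01011011 = 91
00000101 = 5
00010000 = 16
IP: 53.91.5.16


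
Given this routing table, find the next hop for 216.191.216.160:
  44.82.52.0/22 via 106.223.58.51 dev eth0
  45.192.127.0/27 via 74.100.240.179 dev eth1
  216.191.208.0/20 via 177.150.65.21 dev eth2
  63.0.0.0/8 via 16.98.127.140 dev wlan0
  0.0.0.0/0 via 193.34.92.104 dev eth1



Longest prefix match for 216.191.216.160:
  /22 44.82.52.0: no
  /27 45.192.127.0: no
  /20 216.191.208.0: MATCH
  /8 63.0.0.0: no
  /0 0.0.0.0: MATCH
Selected: next-hop 177.150.65.21 via eth2 (matched /20)


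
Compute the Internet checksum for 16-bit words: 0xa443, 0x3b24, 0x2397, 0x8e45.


Sum all words (with carry folding):
+ 0xa443 = 0xa443
+ 0x3b24 = 0xdf67
+ 0x2397 = 0x02ff
+ 0x8e45 = 0x9144
One's complement: ~0x9144
Checksum = 0x6ebb


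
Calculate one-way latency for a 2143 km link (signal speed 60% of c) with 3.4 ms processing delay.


Speed = 0.6 * 3e5 km/s = 180000 km/s
Propagation delay = 2143 / 180000 = 0.0119 s = 11.9056 ms
Processing delay = 3.4 ms
Total one-way latency = 15.3056 ms


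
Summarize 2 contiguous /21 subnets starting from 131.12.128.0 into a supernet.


Original prefix: /21
Number of subnets: 2 = 2^1
New prefix = 21 - 1 = 20
Supernet: 131.12.128.0/20


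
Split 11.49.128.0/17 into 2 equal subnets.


New prefix = 17 + 1 = 18
Each subnet has 16384 addresses
  11.49.128.0/18
  11.49.192.0/18
Subnets: 11.49.128.0/18, 11.49.192.0/18


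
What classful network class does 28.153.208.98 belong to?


First octet: 28
Binary: 00011100
0xxxxxxx -> Class A (1-126)
Class A, default mask 255.0.0.0 (/8)


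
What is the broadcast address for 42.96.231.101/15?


Network: 42.96.0.0/15
Host bits = 17
Set all host bits to 1:
Broadcast: 42.97.255.255


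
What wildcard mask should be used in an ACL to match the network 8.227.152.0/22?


Subnet mask: 255.255.252.0
Wildcard = 255.255.255.255 - subnet mask
255 - 255 = 0
255 - 255 = 0
255 - 252 = 3
255 - 0 = 255
Wildcard: 0.0.3.255


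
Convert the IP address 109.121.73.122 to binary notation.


109 = 01101101
121 = 01111001
73 = 01001001
122 = 01111010
Binary: 01101101.01111001.01001001.01111010


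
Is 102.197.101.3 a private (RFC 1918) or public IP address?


RFC 1918 private ranges:
  10.0.0.0/8 (10.0.0.0 - 10.255.255.255)
  172.16.0.0/12 (172.16.0.0 - 172.31.255.255)
  192.168.0.0/16 (192.168.0.0 - 192.168.255.255)
Public (not in any RFC 1918 range)


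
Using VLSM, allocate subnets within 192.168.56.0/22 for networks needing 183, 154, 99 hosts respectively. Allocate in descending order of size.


183 hosts -> /24 (254 usable): 192.168.56.0/24
154 hosts -> /24 (254 usable): 192.168.57.0/24
99 hosts -> /25 (126 usable): 192.168.58.0/25
Allocation: 192.168.56.0/24 (183 hosts, 254 usable); 192.168.57.0/24 (154 hosts, 254 usable); 192.168.58.0/25 (99 hosts, 126 usable)


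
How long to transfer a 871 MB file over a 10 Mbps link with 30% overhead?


Effective throughput = 10 * (1 - 30/100) = 7 Mbps
File size in Mb = 871 * 8 = 6968 Mb
Time = 6968 / 7
Time = 995.4286 seconds


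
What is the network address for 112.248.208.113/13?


IP:   01110000.11111000.11010000.01110001
Mask: 11111111.11111000.00000000.00000000
AND operation:
Net:  01110000.11111000.00000000.00000000
Network: 112.248.0.0/13


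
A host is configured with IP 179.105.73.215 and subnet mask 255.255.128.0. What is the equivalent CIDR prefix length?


Binary: 11111111.11111111.10000000.00000000
Count leading 1s
Prefix: /17


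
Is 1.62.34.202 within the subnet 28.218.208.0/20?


Subnet network: 28.218.208.0
Test IP AND mask: 1.62.32.0
No, 1.62.34.202 is not in 28.218.208.0/20


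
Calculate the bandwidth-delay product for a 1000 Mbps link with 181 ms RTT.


BDP = bandwidth * RTT
= 1000 Mbps * 181 ms
= 1000 * 1e6 * 181 / 1000 bits
= 181000000 bits
= 22625000 bytes
= 22094.7266 KB
BDP = 181000000 bits (22625000 bytes)


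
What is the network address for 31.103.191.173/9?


IP:   00011111.01100111.10111111.10101101
Mask: 11111111.10000000.00000000.00000000
AND operation:
Net:  00011111.00000000.00000000.00000000
Network: 31.0.0.0/9


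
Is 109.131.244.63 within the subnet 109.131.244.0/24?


Subnet network: 109.131.244.0
Test IP AND mask: 109.131.244.0
Yes, 109.131.244.63 is in 109.131.244.0/24


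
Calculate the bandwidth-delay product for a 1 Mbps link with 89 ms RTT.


BDP = bandwidth * RTT
= 1 Mbps * 89 ms
= 1 * 1e6 * 89 / 1000 bits
= 89000 bits
= 11125 bytes
= 10.8643 KB
BDP = 89000 bits (11125 bytes)


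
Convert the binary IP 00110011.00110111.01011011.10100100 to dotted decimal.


00110011 = 51
00110111 = 55
01011011 = 91
10100100 = 164
IP: 51.55.91.164


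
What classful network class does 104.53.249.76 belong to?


First octet: 104
Binary: 01101000
0xxxxxxx -> Class A (1-126)
Class A, default mask 255.0.0.0 (/8)


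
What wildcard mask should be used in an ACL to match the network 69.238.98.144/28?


Subnet mask: 255.255.255.240
Wildcard = 255.255.255.255 - subnet mask
255 - 255 = 0
255 - 255 = 0
255 - 255 = 0
255 - 240 = 15
Wildcard: 0.0.0.15


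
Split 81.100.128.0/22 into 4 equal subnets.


New prefix = 22 + 2 = 24
Each subnet has 256 addresses
  81.100.128.0/24
  81.100.129.0/24
  81.100.130.0/24
  81.100.131.0/24
Subnets: 81.100.128.0/24, 81.100.129.0/24, 81.100.130.0/24, 81.100.131.0/24


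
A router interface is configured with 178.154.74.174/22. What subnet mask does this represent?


/22 means 22 network bits, 10 host bits
Binary: 11111111111111111111110000000000
Mask: 255.255.252.0


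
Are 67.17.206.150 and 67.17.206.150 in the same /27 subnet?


Mask: 255.255.255.224
67.17.206.150 AND mask = 67.17.206.128
67.17.206.150 AND mask = 67.17.206.128
Yes, same subnet (67.17.206.128)


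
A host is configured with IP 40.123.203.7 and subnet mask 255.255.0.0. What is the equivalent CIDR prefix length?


Binary: 11111111.11111111.00000000.00000000
Count leading 1s
Prefix: /16


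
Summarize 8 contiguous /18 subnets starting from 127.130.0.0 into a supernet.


Original prefix: /18
Number of subnets: 8 = 2^3
New prefix = 18 - 3 = 15
Supernet: 127.130.0.0/15


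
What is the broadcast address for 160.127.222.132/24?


Network: 160.127.222.0/24
Host bits = 8
Set all host bits to 1:
Broadcast: 160.127.222.255


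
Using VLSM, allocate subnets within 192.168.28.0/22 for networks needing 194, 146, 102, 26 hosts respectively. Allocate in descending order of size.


194 hosts -> /24 (254 usable): 192.168.28.0/24
146 hosts -> /24 (254 usable): 192.168.29.0/24
102 hosts -> /25 (126 usable): 192.168.30.0/25
26 hosts -> /27 (30 usable): 192.168.30.128/27
Allocation: 192.168.28.0/24 (194 hosts, 254 usable); 192.168.29.0/24 (146 hosts, 254 usable); 192.168.30.0/25 (102 hosts, 126 usable); 192.168.30.128/27 (26 hosts, 30 usable)


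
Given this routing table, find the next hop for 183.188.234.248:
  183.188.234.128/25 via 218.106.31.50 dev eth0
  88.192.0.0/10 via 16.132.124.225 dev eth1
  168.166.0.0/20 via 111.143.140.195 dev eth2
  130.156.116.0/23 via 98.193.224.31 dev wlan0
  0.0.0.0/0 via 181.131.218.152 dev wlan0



Longest prefix match for 183.188.234.248:
  /25 183.188.234.128: MATCH
  /10 88.192.0.0: no
  /20 168.166.0.0: no
  /23 130.156.116.0: no
  /0 0.0.0.0: MATCH
Selected: next-hop 218.106.31.50 via eth0 (matched /25)


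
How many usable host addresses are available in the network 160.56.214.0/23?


Host bits = 32 - 23 = 9
Total addresses = 2^9 = 512
Usable = total - 2 (network and broadcast)
Usable hosts: 510


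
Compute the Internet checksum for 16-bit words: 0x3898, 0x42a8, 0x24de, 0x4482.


Sum all words (with carry folding):
+ 0x3898 = 0x3898
+ 0x42a8 = 0x7b40
+ 0x24de = 0xa01e
+ 0x4482 = 0xe4a0
One's complement: ~0xe4a0
Checksum = 0x1b5f


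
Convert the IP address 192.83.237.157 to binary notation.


192 = 11000000
83 = 01010011
237 = 11101101
157 = 10011101
Binary: 11000000.01010011.11101101.10011101


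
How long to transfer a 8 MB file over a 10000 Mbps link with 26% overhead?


Effective throughput = 10000 * (1 - 26/100) = 7400 Mbps
File size in Mb = 8 * 8 = 64 Mb
Time = 64 / 7400
Time = 0.0086 seconds


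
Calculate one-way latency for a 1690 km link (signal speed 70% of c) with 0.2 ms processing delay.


Speed = 0.7 * 3e5 km/s = 210000 km/s
Propagation delay = 1690 / 210000 = 0.008 s = 8.0476 ms
Processing delay = 0.2 ms
Total one-way latency = 8.2476 ms


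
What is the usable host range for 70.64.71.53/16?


Network: 70.64.0.0
Broadcast: 70.64.255.255
First usable = network + 1
Last usable = broadcast - 1
Range: 70.64.0.1 to 70.64.255.254


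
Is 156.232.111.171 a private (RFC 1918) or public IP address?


RFC 1918 private ranges:
  10.0.0.0/8 (10.0.0.0 - 10.255.255.255)
  172.16.0.0/12 (172.16.0.0 - 172.31.255.255)
  192.168.0.0/16 (192.168.0.0 - 192.168.255.255)
Public (not in any RFC 1918 range)


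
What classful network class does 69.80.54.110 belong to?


First octet: 69
Binary: 01000101
0xxxxxxx -> Class A (1-126)
Class A, default mask 255.0.0.0 (/8)


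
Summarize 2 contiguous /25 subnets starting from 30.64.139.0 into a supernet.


Original prefix: /25
Number of subnets: 2 = 2^1
New prefix = 25 - 1 = 24
Supernet: 30.64.139.0/24


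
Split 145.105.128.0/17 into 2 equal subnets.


New prefix = 17 + 1 = 18
Each subnet has 16384 addresses
  145.105.128.0/18
  145.105.192.0/18
Subnets: 145.105.128.0/18, 145.105.192.0/18


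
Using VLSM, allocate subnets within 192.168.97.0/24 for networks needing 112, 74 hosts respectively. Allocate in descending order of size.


112 hosts -> /25 (126 usable): 192.168.97.0/25
74 hosts -> /25 (126 usable): 192.168.97.128/25
Allocation: 192.168.97.0/25 (112 hosts, 126 usable); 192.168.97.128/25 (74 hosts, 126 usable)


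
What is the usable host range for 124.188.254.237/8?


Network: 124.0.0.0
Broadcast: 124.255.255.255
First usable = network + 1
Last usable = broadcast - 1
Range: 124.0.0.1 to 124.255.255.254


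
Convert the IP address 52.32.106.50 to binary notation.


52 = 00110100
32 = 00100000
106 = 01101010
50 = 00110010
Binary: 00110100.00100000.01101010.00110010


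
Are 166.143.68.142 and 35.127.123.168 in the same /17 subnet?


Mask: 255.255.128.0
166.143.68.142 AND mask = 166.143.0.0
35.127.123.168 AND mask = 35.127.0.0
No, different subnets (166.143.0.0 vs 35.127.0.0)


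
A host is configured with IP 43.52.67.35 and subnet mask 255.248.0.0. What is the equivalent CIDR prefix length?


Binary: 11111111.11111000.00000000.00000000
Count leading 1s
Prefix: /13


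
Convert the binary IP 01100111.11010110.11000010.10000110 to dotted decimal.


01100111 = 103
11010110 = 214
11000010 = 194
10000110 = 134
IP: 103.214.194.134


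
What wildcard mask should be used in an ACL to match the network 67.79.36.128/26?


Subnet mask: 255.255.255.192
Wildcard = 255.255.255.255 - subnet mask
255 - 255 = 0
255 - 255 = 0
255 - 255 = 0
255 - 192 = 63
Wildcard: 0.0.0.63


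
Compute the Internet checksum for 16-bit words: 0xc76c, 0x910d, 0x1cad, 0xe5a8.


Sum all words (with carry folding):
+ 0xc76c = 0xc76c
+ 0x910d = 0x587a
+ 0x1cad = 0x7527
+ 0xe5a8 = 0x5ad0
One's complement: ~0x5ad0
Checksum = 0xa52f


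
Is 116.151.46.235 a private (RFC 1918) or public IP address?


RFC 1918 private ranges:
  10.0.0.0/8 (10.0.0.0 - 10.255.255.255)
  172.16.0.0/12 (172.16.0.0 - 172.31.255.255)
  192.168.0.0/16 (192.168.0.0 - 192.168.255.255)
Public (not in any RFC 1918 range)


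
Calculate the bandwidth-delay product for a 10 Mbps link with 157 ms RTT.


BDP = bandwidth * RTT
= 10 Mbps * 157 ms
= 10 * 1e6 * 157 / 1000 bits
= 1570000 bits
= 196250 bytes
= 191.6504 KB
BDP = 1570000 bits (196250 bytes)


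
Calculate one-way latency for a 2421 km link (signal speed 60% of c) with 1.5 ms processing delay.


Speed = 0.6 * 3e5 km/s = 180000 km/s
Propagation delay = 2421 / 180000 = 0.0135 s = 13.45 ms
Processing delay = 1.5 ms
Total one-way latency = 14.95 ms


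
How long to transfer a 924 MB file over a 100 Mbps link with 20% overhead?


Effective throughput = 100 * (1 - 20/100) = 80 Mbps
File size in Mb = 924 * 8 = 7392 Mb
Time = 7392 / 80
Time = 92.4 seconds


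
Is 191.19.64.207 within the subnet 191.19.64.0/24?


Subnet network: 191.19.64.0
Test IP AND mask: 191.19.64.0
Yes, 191.19.64.207 is in 191.19.64.0/24


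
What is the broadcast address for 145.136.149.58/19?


Network: 145.136.128.0/19
Host bits = 13
Set all host bits to 1:
Broadcast: 145.136.159.255


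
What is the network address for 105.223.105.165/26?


IP:   01101001.11011111.01101001.10100101
Mask: 11111111.11111111.11111111.11000000
AND operation:
Net:  01101001.11011111.01101001.10000000
Network: 105.223.105.128/26


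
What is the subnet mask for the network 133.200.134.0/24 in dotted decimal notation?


/24 means 24 network bits, 8 host bits
Binary: 11111111111111111111111100000000
Mask: 255.255.255.0


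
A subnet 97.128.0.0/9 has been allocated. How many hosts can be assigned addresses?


Host bits = 32 - 9 = 23
Total addresses = 2^23 = 8388608
Usable = total - 2 (network and broadcast)
Usable hosts: 8388606


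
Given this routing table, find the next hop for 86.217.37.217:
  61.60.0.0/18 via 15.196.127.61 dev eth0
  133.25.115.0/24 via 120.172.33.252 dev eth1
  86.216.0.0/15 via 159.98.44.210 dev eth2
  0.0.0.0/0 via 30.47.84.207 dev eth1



Longest prefix match for 86.217.37.217:
  /18 61.60.0.0: no
  /24 133.25.115.0: no
  /15 86.216.0.0: MATCH
  /0 0.0.0.0: MATCH
Selected: next-hop 159.98.44.210 via eth2 (matched /15)


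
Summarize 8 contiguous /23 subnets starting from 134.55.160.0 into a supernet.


Original prefix: /23
Number of subnets: 8 = 2^3
New prefix = 23 - 3 = 20
Supernet: 134.55.160.0/20


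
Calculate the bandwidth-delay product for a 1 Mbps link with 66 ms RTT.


BDP = bandwidth * RTT
= 1 Mbps * 66 ms
= 1 * 1e6 * 66 / 1000 bits
= 66000 bits
= 8250 bytes
= 8.0566 KB
BDP = 66000 bits (8250 bytes)


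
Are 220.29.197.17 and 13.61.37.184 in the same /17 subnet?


Mask: 255.255.128.0
220.29.197.17 AND mask = 220.29.128.0
13.61.37.184 AND mask = 13.61.0.0
No, different subnets (220.29.128.0 vs 13.61.0.0)


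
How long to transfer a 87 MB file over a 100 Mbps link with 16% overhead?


Effective throughput = 100 * (1 - 16/100) = 84 Mbps
File size in Mb = 87 * 8 = 696 Mb
Time = 696 / 84
Time = 8.2857 seconds


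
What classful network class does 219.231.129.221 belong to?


First octet: 219
Binary: 11011011
110xxxxx -> Class C (192-223)
Class C, default mask 255.255.255.0 (/24)


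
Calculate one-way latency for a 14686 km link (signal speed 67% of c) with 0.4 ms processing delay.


Speed = 0.67 * 3e5 km/s = 201000 km/s
Propagation delay = 14686 / 201000 = 0.0731 s = 73.0647 ms
Processing delay = 0.4 ms
Total one-way latency = 73.4647 ms


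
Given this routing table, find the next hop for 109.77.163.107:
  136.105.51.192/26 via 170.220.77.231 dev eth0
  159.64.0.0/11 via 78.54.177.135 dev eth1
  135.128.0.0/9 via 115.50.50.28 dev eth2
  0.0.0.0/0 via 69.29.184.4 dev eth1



Longest prefix match for 109.77.163.107:
  /26 136.105.51.192: no
  /11 159.64.0.0: no
  /9 135.128.0.0: no
  /0 0.0.0.0: MATCH
Selected: next-hop 69.29.184.4 via eth1 (matched /0)


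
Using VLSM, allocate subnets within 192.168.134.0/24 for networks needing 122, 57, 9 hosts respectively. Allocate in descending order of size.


122 hosts -> /25 (126 usable): 192.168.134.0/25
57 hosts -> /26 (62 usable): 192.168.134.128/26
9 hosts -> /28 (14 usable): 192.168.134.192/28
Allocation: 192.168.134.0/25 (122 hosts, 126 usable); 192.168.134.128/26 (57 hosts, 62 usable); 192.168.134.192/28 (9 hosts, 14 usable)


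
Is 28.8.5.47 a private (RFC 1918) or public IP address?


RFC 1918 private ranges:
  10.0.0.0/8 (10.0.0.0 - 10.255.255.255)
  172.16.0.0/12 (172.16.0.0 - 172.31.255.255)
  192.168.0.0/16 (192.168.0.0 - 192.168.255.255)
Public (not in any RFC 1918 range)


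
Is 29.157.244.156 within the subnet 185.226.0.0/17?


Subnet network: 185.226.0.0
Test IP AND mask: 29.157.128.0
No, 29.157.244.156 is not in 185.226.0.0/17


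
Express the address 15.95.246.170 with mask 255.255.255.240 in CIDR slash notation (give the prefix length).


Binary: 11111111.11111111.11111111.11110000
Count leading 1s
Prefix: /28


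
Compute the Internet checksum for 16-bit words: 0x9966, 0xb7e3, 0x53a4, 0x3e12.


Sum all words (with carry folding):
+ 0x9966 = 0x9966
+ 0xb7e3 = 0x514a
+ 0x53a4 = 0xa4ee
+ 0x3e12 = 0xe300
One's complement: ~0xe300
Checksum = 0x1cff


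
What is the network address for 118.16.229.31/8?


IP:   01110110.00010000.11100101.00011111
Mask: 11111111.00000000.00000000.00000000
AND operation:
Net:  01110110.00000000.00000000.00000000
Network: 118.0.0.0/8


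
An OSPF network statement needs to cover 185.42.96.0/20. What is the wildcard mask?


Subnet mask: 255.255.240.0
Wildcard = 255.255.255.255 - subnet mask
255 - 255 = 0
255 - 255 = 0
255 - 240 = 15
255 - 0 = 255
Wildcard: 0.0.15.255


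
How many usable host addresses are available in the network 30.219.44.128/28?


Host bits = 32 - 28 = 4
Total addresses = 2^4 = 16
Usable = total - 2 (network and broadcast)
Usable hosts: 14


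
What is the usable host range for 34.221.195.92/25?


Network: 34.221.195.0
Broadcast: 34.221.195.127
First usable = network + 1
Last usable = broadcast - 1
Range: 34.221.195.1 to 34.221.195.126


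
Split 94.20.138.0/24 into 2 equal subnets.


New prefix = 24 + 1 = 25
Each subnet has 128 addresses
  94.20.138.0/25
  94.20.138.128/25
Subnets: 94.20.138.0/25, 94.20.138.128/25


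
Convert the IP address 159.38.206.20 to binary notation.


159 = 10011111
38 = 00100110
206 = 11001110
20 = 00010100
Binary: 10011111.00100110.11001110.00010100


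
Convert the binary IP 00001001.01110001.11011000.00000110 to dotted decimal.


00001001 = 9
01110001 = 113
11011000 = 216
00000110 = 6
IP: 9.113.216.6


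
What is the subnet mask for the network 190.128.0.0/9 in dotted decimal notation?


/9 means 9 network bits, 23 host bits
Binary: 11111111100000000000000000000000
Mask: 255.128.0.0


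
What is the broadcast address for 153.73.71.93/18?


Network: 153.73.64.0/18
Host bits = 14
Set all host bits to 1:
Broadcast: 153.73.127.255


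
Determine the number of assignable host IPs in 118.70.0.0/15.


Host bits = 32 - 15 = 17
Total addresses = 2^17 = 131072
Usable = total - 2 (network and broadcast)
Usable hosts: 131070


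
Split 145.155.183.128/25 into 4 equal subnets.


New prefix = 25 + 2 = 27
Each subnet has 32 addresses
  145.155.183.128/27
  145.155.183.160/27
  145.155.183.192/27
  145.155.183.224/27
Subnets: 145.155.183.128/27, 145.155.183.160/27, 145.155.183.192/27, 145.155.183.224/27


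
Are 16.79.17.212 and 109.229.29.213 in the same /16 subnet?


Mask: 255.255.0.0
16.79.17.212 AND mask = 16.79.0.0
109.229.29.213 AND mask = 109.229.0.0
No, different subnets (16.79.0.0 vs 109.229.0.0)


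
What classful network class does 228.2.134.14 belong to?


First octet: 228
Binary: 11100100
1110xxxx -> Class D (224-239)
Class D (multicast), default mask N/A


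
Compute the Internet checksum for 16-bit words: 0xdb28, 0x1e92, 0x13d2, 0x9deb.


Sum all words (with carry folding):
+ 0xdb28 = 0xdb28
+ 0x1e92 = 0xf9ba
+ 0x13d2 = 0x0d8d
+ 0x9deb = 0xab78
One's complement: ~0xab78
Checksum = 0x5487


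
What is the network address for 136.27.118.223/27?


IP:   10001000.00011011.01110110.11011111
Mask: 11111111.11111111.11111111.11100000
AND operation:
Net:  10001000.00011011.01110110.11000000
Network: 136.27.118.192/27


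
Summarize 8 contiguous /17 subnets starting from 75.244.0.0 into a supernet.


Original prefix: /17
Number of subnets: 8 = 2^3
New prefix = 17 - 3 = 14
Supernet: 75.244.0.0/14


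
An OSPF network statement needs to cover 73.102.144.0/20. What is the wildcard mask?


Subnet mask: 255.255.240.0
Wildcard = 255.255.255.255 - subnet mask
255 - 255 = 0
255 - 255 = 0
255 - 240 = 15
255 - 0 = 255
Wildcard: 0.0.15.255


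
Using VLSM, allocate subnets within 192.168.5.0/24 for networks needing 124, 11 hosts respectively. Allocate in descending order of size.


124 hosts -> /25 (126 usable): 192.168.5.0/25
11 hosts -> /28 (14 usable): 192.168.5.128/28
Allocation: 192.168.5.0/25 (124 hosts, 126 usable); 192.168.5.128/28 (11 hosts, 14 usable)


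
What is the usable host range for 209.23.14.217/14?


Network: 209.20.0.0
Broadcast: 209.23.255.255
First usable = network + 1
Last usable = broadcast - 1
Range: 209.20.0.1 to 209.23.255.254


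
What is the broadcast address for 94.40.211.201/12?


Network: 94.32.0.0/12
Host bits = 20
Set all host bits to 1:
Broadcast: 94.47.255.255


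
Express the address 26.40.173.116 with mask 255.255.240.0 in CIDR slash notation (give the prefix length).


Binary: 11111111.11111111.11110000.00000000
Count leading 1s
Prefix: /20


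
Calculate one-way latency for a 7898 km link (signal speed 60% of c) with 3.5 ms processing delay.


Speed = 0.6 * 3e5 km/s = 180000 km/s
Propagation delay = 7898 / 180000 = 0.0439 s = 43.8778 ms
Processing delay = 3.5 ms
Total one-way latency = 47.3778 ms


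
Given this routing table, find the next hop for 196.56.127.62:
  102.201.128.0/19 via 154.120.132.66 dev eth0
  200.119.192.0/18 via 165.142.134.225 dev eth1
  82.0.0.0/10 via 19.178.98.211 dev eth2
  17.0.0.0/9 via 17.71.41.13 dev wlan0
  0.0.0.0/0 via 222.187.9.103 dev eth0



Longest prefix match for 196.56.127.62:
  /19 102.201.128.0: no
  /18 200.119.192.0: no
  /10 82.0.0.0: no
  /9 17.0.0.0: no
  /0 0.0.0.0: MATCH
Selected: next-hop 222.187.9.103 via eth0 (matched /0)


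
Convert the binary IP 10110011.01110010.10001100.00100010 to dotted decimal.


10110011 = 179
01110010 = 114
10001100 = 140
00100010 = 34
IP: 179.114.140.34


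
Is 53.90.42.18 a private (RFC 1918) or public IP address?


RFC 1918 private ranges:
  10.0.0.0/8 (10.0.0.0 - 10.255.255.255)
  172.16.0.0/12 (172.16.0.0 - 172.31.255.255)
  192.168.0.0/16 (192.168.0.0 - 192.168.255.255)
Public (not in any RFC 1918 range)


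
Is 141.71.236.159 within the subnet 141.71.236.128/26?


Subnet network: 141.71.236.128
Test IP AND mask: 141.71.236.128
Yes, 141.71.236.159 is in 141.71.236.128/26


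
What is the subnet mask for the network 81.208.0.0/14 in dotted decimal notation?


/14 means 14 network bits, 18 host bits
Binary: 11111111111111000000000000000000
Mask: 255.252.0.0


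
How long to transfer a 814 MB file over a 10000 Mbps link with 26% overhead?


Effective throughput = 10000 * (1 - 26/100) = 7400 Mbps
File size in Mb = 814 * 8 = 6512 Mb
Time = 6512 / 7400
Time = 0.88 seconds


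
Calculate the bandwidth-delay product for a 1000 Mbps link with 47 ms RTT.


BDP = bandwidth * RTT
= 1000 Mbps * 47 ms
= 1000 * 1e6 * 47 / 1000 bits
= 47000000 bits
= 5875000 bytes
= 5737.3047 KB
BDP = 47000000 bits (5875000 bytes)


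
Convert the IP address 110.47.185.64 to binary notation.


110 = 01101110
47 = 00101111
185 = 10111001
64 = 01000000
Binary: 01101110.00101111.10111001.01000000


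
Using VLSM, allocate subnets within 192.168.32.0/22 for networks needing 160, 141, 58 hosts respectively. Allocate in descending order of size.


160 hosts -> /24 (254 usable): 192.168.32.0/24
141 hosts -> /24 (254 usable): 192.168.33.0/24
58 hosts -> /26 (62 usable): 192.168.34.0/26
Allocation: 192.168.32.0/24 (160 hosts, 254 usable); 192.168.33.0/24 (141 hosts, 254 usable); 192.168.34.0/26 (58 hosts, 62 usable)


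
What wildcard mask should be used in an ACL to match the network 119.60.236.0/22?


Subnet mask: 255.255.252.0
Wildcard = 255.255.255.255 - subnet mask
255 - 255 = 0
255 - 255 = 0
255 - 252 = 3
255 - 0 = 255
Wildcard: 0.0.3.255


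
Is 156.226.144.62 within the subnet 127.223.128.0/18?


Subnet network: 127.223.128.0
Test IP AND mask: 156.226.128.0
No, 156.226.144.62 is not in 127.223.128.0/18


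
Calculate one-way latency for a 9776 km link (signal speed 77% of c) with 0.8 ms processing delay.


Speed = 0.77 * 3e5 km/s = 231000 km/s
Propagation delay = 9776 / 231000 = 0.0423 s = 42.3203 ms
Processing delay = 0.8 ms
Total one-way latency = 43.1203 ms


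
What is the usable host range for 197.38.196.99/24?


Network: 197.38.196.0
Broadcast: 197.38.196.255
First usable = network + 1
Last usable = broadcast - 1
Range: 197.38.196.1 to 197.38.196.254


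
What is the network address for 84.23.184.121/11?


IP:   01010100.00010111.10111000.01111001
Mask: 11111111.11100000.00000000.00000000
AND operation:
Net:  01010100.00000000.00000000.00000000
Network: 84.0.0.0/11


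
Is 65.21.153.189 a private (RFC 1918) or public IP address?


RFC 1918 private ranges:
  10.0.0.0/8 (10.0.0.0 - 10.255.255.255)
  172.16.0.0/12 (172.16.0.0 - 172.31.255.255)
  192.168.0.0/16 (192.168.0.0 - 192.168.255.255)
Public (not in any RFC 1918 range)


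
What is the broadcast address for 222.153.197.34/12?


Network: 222.144.0.0/12
Host bits = 20
Set all host bits to 1:
Broadcast: 222.159.255.255


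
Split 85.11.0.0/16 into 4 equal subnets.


New prefix = 16 + 2 = 18
Each subnet has 16384 addresses
  85.11.0.0/18
  85.11.64.0/18
  85.11.128.0/18
  85.11.192.0/18
Subnets: 85.11.0.0/18, 85.11.64.0/18, 85.11.128.0/18, 85.11.192.0/18


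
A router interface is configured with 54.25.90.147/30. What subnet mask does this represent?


/30 means 30 network bits, 2 host bits
Binary: 11111111111111111111111111111100
Mask: 255.255.255.252


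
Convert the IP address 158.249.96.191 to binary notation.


158 = 10011110
249 = 11111001
96 = 01100000
191 = 10111111
Binary: 10011110.11111001.01100000.10111111


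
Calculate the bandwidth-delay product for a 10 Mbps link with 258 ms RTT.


BDP = bandwidth * RTT
= 10 Mbps * 258 ms
= 10 * 1e6 * 258 / 1000 bits
= 2580000 bits
= 322500 bytes
= 314.9414 KB
BDP = 2580000 bits (322500 bytes)


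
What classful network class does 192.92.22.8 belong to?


First octet: 192
Binary: 11000000
110xxxxx -> Class C (192-223)
Class C, default mask 255.255.255.0 (/24)


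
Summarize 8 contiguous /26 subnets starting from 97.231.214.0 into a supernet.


Original prefix: /26
Number of subnets: 8 = 2^3
New prefix = 26 - 3 = 23
Supernet: 97.231.214.0/23


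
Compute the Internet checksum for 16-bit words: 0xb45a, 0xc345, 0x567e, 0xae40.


Sum all words (with carry folding):
+ 0xb45a = 0xb45a
+ 0xc345 = 0x77a0
+ 0x567e = 0xce1e
+ 0xae40 = 0x7c5f
One's complement: ~0x7c5f
Checksum = 0x83a0


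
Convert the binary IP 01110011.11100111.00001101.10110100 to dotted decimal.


01110011 = 115
11100111 = 231
00001101 = 13
10110100 = 180
IP: 115.231.13.180


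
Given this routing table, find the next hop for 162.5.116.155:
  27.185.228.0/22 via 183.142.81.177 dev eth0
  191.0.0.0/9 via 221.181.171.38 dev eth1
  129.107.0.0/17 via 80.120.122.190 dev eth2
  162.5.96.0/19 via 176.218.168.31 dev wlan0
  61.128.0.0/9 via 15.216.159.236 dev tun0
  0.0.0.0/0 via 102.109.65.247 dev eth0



Longest prefix match for 162.5.116.155:
  /22 27.185.228.0: no
  /9 191.0.0.0: no
  /17 129.107.0.0: no
  /19 162.5.96.0: MATCH
  /9 61.128.0.0: no
  /0 0.0.0.0: MATCH
Selected: next-hop 176.218.168.31 via wlan0 (matched /19)


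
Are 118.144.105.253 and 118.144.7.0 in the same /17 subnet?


Mask: 255.255.128.0
118.144.105.253 AND mask = 118.144.0.0
118.144.7.0 AND mask = 118.144.0.0
Yes, same subnet (118.144.0.0)


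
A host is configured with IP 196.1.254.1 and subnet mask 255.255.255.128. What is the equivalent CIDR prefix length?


Binary: 11111111.11111111.11111111.10000000
Count leading 1s
Prefix: /25


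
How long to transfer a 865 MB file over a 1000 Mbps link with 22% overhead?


Effective throughput = 1000 * (1 - 22/100) = 780 Mbps
File size in Mb = 865 * 8 = 6920 Mb
Time = 6920 / 780
Time = 8.8718 seconds


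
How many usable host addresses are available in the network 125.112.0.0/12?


Host bits = 32 - 12 = 20
Total addresses = 2^20 = 1048576
Usable = total - 2 (network and broadcast)
Usable hosts: 1048574


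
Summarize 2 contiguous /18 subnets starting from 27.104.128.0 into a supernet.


Original prefix: /18
Number of subnets: 2 = 2^1
New prefix = 18 - 1 = 17
Supernet: 27.104.128.0/17


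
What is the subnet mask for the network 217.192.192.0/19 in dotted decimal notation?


/19 means 19 network bits, 13 host bits
Binary: 11111111111111111110000000000000
Mask: 255.255.224.0


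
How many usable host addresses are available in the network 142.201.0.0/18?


Host bits = 32 - 18 = 14
Total addresses = 2^14 = 16384
Usable = total - 2 (network and broadcast)
Usable hosts: 16382


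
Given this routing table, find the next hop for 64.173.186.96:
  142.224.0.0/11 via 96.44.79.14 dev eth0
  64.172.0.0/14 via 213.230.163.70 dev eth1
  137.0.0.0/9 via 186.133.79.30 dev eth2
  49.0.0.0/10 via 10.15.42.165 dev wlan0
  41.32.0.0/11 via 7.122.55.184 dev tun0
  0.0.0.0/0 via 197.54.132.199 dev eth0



Longest prefix match for 64.173.186.96:
  /11 142.224.0.0: no
  /14 64.172.0.0: MATCH
  /9 137.0.0.0: no
  /10 49.0.0.0: no
  /11 41.32.0.0: no
  /0 0.0.0.0: MATCH
Selected: next-hop 213.230.163.70 via eth1 (matched /14)


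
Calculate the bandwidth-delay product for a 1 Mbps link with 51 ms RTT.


BDP = bandwidth * RTT
= 1 Mbps * 51 ms
= 1 * 1e6 * 51 / 1000 bits
= 51000 bits
= 6375 bytes
= 6.2256 KB
BDP = 51000 bits (6375 bytes)


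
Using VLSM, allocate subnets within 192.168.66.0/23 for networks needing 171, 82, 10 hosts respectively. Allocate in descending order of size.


171 hosts -> /24 (254 usable): 192.168.66.0/24
82 hosts -> /25 (126 usable): 192.168.67.0/25
10 hosts -> /28 (14 usable): 192.168.67.128/28
Allocation: 192.168.66.0/24 (171 hosts, 254 usable); 192.168.67.0/25 (82 hosts, 126 usable); 192.168.67.128/28 (10 hosts, 14 usable)


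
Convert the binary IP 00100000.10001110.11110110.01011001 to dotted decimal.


00100000 = 32
10001110 = 142
11110110 = 246
01011001 = 89
IP: 32.142.246.89


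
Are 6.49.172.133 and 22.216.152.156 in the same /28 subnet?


Mask: 255.255.255.240
6.49.172.133 AND mask = 6.49.172.128
22.216.152.156 AND mask = 22.216.152.144
No, different subnets (6.49.172.128 vs 22.216.152.144)


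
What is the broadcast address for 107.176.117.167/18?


Network: 107.176.64.0/18
Host bits = 14
Set all host bits to 1:
Broadcast: 107.176.127.255


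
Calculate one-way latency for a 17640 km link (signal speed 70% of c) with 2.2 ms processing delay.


Speed = 0.7 * 3e5 km/s = 210000 km/s
Propagation delay = 17640 / 210000 = 0.084 s = 84 ms
Processing delay = 2.2 ms
Total one-way latency = 86.2 ms


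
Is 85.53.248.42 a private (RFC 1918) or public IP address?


RFC 1918 private ranges:
  10.0.0.0/8 (10.0.0.0 - 10.255.255.255)
  172.16.0.0/12 (172.16.0.0 - 172.31.255.255)
  192.168.0.0/16 (192.168.0.0 - 192.168.255.255)
Public (not in any RFC 1918 range)


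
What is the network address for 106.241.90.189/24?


IP:   01101010.11110001.01011010.10111101
Mask: 11111111.11111111.11111111.00000000
AND operation:
Net:  01101010.11110001.01011010.00000000
Network: 106.241.90.0/24


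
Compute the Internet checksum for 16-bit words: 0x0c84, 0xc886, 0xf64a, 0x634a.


Sum all words (with carry folding):
+ 0x0c84 = 0x0c84
+ 0xc886 = 0xd50a
+ 0xf64a = 0xcb55
+ 0x634a = 0x2ea0
One's complement: ~0x2ea0
Checksum = 0xd15f


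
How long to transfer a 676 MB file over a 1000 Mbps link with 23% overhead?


Effective throughput = 1000 * (1 - 23/100) = 770 Mbps
File size in Mb = 676 * 8 = 5408 Mb
Time = 5408 / 770
Time = 7.0234 seconds


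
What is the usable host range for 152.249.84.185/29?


Network: 152.249.84.184
Broadcast: 152.249.84.191
First usable = network + 1
Last usable = broadcast - 1
Range: 152.249.84.185 to 152.249.84.190


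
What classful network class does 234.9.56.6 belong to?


First octet: 234
Binary: 11101010
1110xxxx -> Class D (224-239)
Class D (multicast), default mask N/A


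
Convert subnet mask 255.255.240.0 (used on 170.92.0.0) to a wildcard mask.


Subnet mask: 255.255.240.0
Wildcard = 255.255.255.255 - subnet mask
255 - 255 = 0
255 - 255 = 0
255 - 240 = 15
255 - 0 = 255
Wildcard: 0.0.15.255


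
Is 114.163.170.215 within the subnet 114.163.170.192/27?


Subnet network: 114.163.170.192
Test IP AND mask: 114.163.170.192
Yes, 114.163.170.215 is in 114.163.170.192/27


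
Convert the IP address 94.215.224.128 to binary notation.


94 = 01011110
215 = 11010111
224 = 11100000
128 = 10000000
Binary: 01011110.11010111.11100000.10000000


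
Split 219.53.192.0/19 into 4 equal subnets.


New prefix = 19 + 2 = 21
Each subnet has 2048 addresses
  219.53.192.0/21
  219.53.200.0/21
  219.53.208.0/21
  219.53.216.0/21
Subnets: 219.53.192.0/21, 219.53.200.0/21, 219.53.208.0/21, 219.53.216.0/21


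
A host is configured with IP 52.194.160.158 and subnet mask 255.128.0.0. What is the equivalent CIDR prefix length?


Binary: 11111111.10000000.00000000.00000000
Count leading 1s
Prefix: /9


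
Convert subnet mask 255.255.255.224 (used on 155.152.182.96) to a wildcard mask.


Subnet mask: 255.255.255.224
Wildcard = 255.255.255.255 - subnet mask
255 - 255 = 0
255 - 255 = 0
255 - 255 = 0
255 - 224 = 31
Wildcard: 0.0.0.31


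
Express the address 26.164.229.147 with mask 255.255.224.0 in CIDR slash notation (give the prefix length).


Binary: 11111111.11111111.11100000.00000000
Count leading 1s
Prefix: /19


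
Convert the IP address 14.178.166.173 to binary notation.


14 = 00001110
178 = 10110010
166 = 10100110
173 = 10101101
Binary: 00001110.10110010.10100110.10101101


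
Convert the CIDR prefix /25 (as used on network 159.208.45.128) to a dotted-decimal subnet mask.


/25 means 25 network bits, 7 host bits
Binary: 11111111111111111111111110000000
Mask: 255.255.255.128


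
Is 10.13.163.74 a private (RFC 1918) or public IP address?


RFC 1918 private ranges:
  10.0.0.0/8 (10.0.0.0 - 10.255.255.255)
  172.16.0.0/12 (172.16.0.0 - 172.31.255.255)
  192.168.0.0/16 (192.168.0.0 - 192.168.255.255)
Private (in 10.0.0.0/8)


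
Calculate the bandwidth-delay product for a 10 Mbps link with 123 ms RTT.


BDP = bandwidth * RTT
= 10 Mbps * 123 ms
= 10 * 1e6 * 123 / 1000 bits
= 1230000 bits
= 153750 bytes
= 150.1465 KB
BDP = 1230000 bits (153750 bytes)


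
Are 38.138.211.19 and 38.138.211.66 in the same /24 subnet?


Mask: 255.255.255.0
38.138.211.19 AND mask = 38.138.211.0
38.138.211.66 AND mask = 38.138.211.0
Yes, same subnet (38.138.211.0)


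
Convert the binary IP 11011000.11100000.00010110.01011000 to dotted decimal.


11011000 = 216
11100000 = 224
00010110 = 22
01011000 = 88
IP: 216.224.22.88


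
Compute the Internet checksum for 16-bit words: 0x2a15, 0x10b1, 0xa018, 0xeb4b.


Sum all words (with carry folding):
+ 0x2a15 = 0x2a15
+ 0x10b1 = 0x3ac6
+ 0xa018 = 0xdade
+ 0xeb4b = 0xc62a
One's complement: ~0xc62a
Checksum = 0x39d5


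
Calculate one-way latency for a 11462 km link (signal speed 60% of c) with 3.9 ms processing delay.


Speed = 0.6 * 3e5 km/s = 180000 km/s
Propagation delay = 11462 / 180000 = 0.0637 s = 63.6778 ms
Processing delay = 3.9 ms
Total one-way latency = 67.5778 ms


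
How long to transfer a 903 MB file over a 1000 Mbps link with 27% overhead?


Effective throughput = 1000 * (1 - 27/100) = 730 Mbps
File size in Mb = 903 * 8 = 7224 Mb
Time = 7224 / 730
Time = 9.8959 seconds


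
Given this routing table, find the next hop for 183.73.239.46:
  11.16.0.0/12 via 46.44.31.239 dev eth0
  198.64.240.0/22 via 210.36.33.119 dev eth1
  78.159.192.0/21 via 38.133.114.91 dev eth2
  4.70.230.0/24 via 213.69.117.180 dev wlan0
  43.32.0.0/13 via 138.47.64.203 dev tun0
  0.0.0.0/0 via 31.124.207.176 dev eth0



Longest prefix match for 183.73.239.46:
  /12 11.16.0.0: no
  /22 198.64.240.0: no
  /21 78.159.192.0: no
  /24 4.70.230.0: no
  /13 43.32.0.0: no
  /0 0.0.0.0: MATCH
Selected: next-hop 31.124.207.176 via eth0 (matched /0)


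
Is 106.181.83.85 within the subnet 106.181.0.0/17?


Subnet network: 106.181.0.0
Test IP AND mask: 106.181.0.0
Yes, 106.181.83.85 is in 106.181.0.0/17


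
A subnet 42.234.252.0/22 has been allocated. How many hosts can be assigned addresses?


Host bits = 32 - 22 = 10
Total addresses = 2^10 = 1024
Usable = total - 2 (network and broadcast)
Usable hosts: 1022


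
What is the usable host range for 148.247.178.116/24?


Network: 148.247.178.0
Broadcast: 148.247.178.255
First usable = network + 1
Last usable = broadcast - 1
Range: 148.247.178.1 to 148.247.178.254


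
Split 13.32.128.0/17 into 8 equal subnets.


New prefix = 17 + 3 = 20
Each subnet has 4096 addresses
  13.32.128.0/20
  13.32.144.0/20
  13.32.160.0/20
  13.32.176.0/20
  13.32.192.0/20
  13.32.208.0/20
  13.32.224.0/20
  13.32.240.0/20
Subnets: 13.32.128.0/20, 13.32.144.0/20, 13.32.160.0/20, 13.32.176.0/20, 13.32.192.0/20, 13.32.208.0/20, 13.32.224.0/20, 13.32.240.0/20


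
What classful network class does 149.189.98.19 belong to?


First octet: 149
Binary: 10010101
10xxxxxx -> Class B (128-191)
Class B, default mask 255.255.0.0 (/16)


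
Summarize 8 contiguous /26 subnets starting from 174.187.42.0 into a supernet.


Original prefix: /26
Number of subnets: 8 = 2^3
New prefix = 26 - 3 = 23
Supernet: 174.187.42.0/23


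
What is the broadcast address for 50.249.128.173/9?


Network: 50.128.0.0/9
Host bits = 23
Set all host bits to 1:
Broadcast: 50.255.255.255


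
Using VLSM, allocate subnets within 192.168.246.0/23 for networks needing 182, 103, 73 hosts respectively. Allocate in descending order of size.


182 hosts -> /24 (254 usable): 192.168.246.0/24
103 hosts -> /25 (126 usable): 192.168.247.0/25
73 hosts -> /25 (126 usable): 192.168.247.128/25
Allocation: 192.168.246.0/24 (182 hosts, 254 usable); 192.168.247.0/25 (103 hosts, 126 usable); 192.168.247.128/25 (73 hosts, 126 usable)


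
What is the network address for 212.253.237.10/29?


IP:   11010100.11111101.11101101.00001010
Mask: 11111111.11111111.11111111.11111000
AND operation:
Net:  11010100.11111101.11101101.00001000
Network: 212.253.237.8/29


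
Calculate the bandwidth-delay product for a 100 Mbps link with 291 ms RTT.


BDP = bandwidth * RTT
= 100 Mbps * 291 ms
= 100 * 1e6 * 291 / 1000 bits
= 29100000 bits
= 3637500 bytes
= 3552.2461 KB
BDP = 29100000 bits (3637500 bytes)


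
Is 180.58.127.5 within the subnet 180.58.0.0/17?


Subnet network: 180.58.0.0
Test IP AND mask: 180.58.0.0
Yes, 180.58.127.5 is in 180.58.0.0/17


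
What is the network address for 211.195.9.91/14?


IP:   11010011.11000011.00001001.01011011
Mask: 11111111.11111100.00000000.00000000
AND operation:
Net:  11010011.11000000.00000000.00000000
Network: 211.192.0.0/14
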